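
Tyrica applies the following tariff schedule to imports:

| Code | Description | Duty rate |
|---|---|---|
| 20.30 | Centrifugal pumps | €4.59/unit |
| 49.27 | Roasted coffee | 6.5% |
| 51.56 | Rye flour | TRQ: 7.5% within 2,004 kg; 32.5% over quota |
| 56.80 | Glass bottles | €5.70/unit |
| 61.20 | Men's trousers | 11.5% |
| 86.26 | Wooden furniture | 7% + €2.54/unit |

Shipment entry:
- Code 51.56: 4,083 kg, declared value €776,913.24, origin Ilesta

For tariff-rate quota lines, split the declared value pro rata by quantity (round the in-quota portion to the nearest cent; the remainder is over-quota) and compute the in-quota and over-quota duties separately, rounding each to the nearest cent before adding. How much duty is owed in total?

Line 1 (51.56, Ilesta, 4,083 kg, €776,913.24):
Code 51.56 is under a tariff-rate quota (threshold 2,004 kg). In-quota: 2,004 kg at 7.5%; over-quota: 2,079 kg at 32.5%.
Pro-rata value split: in-quota = €776,913.24 × 2,004/4,083 = €381,321.12; over-quota = €776,913.24 − €381,321.12 = €395,592.12.
In-quota duty = €381,321.12 × 7.5% = €28,599.08. Over-quota duty = €395,592.12 × 32.5% = €128,567.44.
Line duty = €28,599.08 + €128,567.44 = €157,166.52.

€157,166.52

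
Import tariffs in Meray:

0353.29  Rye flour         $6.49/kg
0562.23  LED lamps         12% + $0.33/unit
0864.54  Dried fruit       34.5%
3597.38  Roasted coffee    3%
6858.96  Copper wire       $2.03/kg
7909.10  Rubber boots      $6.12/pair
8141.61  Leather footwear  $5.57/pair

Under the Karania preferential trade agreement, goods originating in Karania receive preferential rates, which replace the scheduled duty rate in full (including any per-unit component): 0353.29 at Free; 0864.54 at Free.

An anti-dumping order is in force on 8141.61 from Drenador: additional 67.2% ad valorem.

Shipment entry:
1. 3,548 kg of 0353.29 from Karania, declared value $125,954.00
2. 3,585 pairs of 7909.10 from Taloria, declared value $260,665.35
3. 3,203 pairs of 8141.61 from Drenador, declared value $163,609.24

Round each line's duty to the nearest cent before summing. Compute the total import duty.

$149,726.32

Line 1 (0353.29, Karania, 3,548 kg, $125,954.00):
Base rate for 0353.29 is $6.49/kg.
Origin Karania qualifies under the Meray–Karania agreement and 0353.29 is covered: preferential rate Free applies instead.
Duty = $125,954.00 × 0% = $0.00.
Line 2 (7909.10, Taloria, 3,585 pairs, $260,665.35):
Base rate for 7909.10 is $6.12/pair.
Duty = 3,585 × $6.12 = $21,940.20.
Line 3 (8141.61, Drenador, 3,203 pairs, $163,609.24):
Base rate for 8141.61 is $5.57/pair.
Additional duty on 8141.61 from Drenador: +67.2% ad valorem. Applied ad valorem rate = 67.2%.
Duty = $163,609.24 × 67.2% + 3,203 × $5.57 = $127,786.12.
Total = $0.00 + $21,940.20 + $127,786.12 = $149,726.32.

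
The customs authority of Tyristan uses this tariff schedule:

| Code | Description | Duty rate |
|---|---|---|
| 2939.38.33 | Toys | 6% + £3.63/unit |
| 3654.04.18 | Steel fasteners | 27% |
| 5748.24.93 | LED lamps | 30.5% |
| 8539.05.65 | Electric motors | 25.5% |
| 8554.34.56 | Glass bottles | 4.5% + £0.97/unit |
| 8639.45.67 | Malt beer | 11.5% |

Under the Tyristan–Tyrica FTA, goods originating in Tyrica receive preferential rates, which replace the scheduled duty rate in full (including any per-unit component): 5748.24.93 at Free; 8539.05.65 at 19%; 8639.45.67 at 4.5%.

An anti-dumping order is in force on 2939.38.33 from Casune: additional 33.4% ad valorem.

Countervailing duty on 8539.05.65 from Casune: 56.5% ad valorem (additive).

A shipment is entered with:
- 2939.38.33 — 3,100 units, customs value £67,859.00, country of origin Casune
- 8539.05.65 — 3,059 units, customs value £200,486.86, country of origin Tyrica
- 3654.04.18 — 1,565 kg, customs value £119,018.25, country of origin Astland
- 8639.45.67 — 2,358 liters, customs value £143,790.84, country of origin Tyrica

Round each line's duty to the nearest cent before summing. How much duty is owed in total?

£114,687.47

Line 1 (2939.38.33, Casune, 3,100 units, £67,859.00):
Base rate for 2939.38.33 is 6% + £3.63/unit.
Additional duty on 2939.38.33 from Casune: +33.4%. Applied ad valorem rate: 6% + 33.4% = 39.4%.
Duty = £67,859.00 × 39.4% + 3,100 × £3.63 = £37,989.45.
Line 2 (8539.05.65, Tyrica, 3,059 units, £200,486.86):
Base rate for 8539.05.65 is 25.5%.
Origin Tyrica qualifies under the Tyristan–Tyrica agreement and 8539.05.65 is covered: preferential rate 19% applies instead.
The additional-duty order on 8539.05.65 targets Casune, not Tyrica; it does not apply.
Duty = £200,486.86 × 19% = £38,092.50.
Line 3 (3654.04.18, Astland, 1,565 kg, £119,018.25):
Base rate for 3654.04.18 is 27%.
Duty = £119,018.25 × 27% = £32,134.93.
Line 4 (8639.45.67, Tyrica, 2,358 liters, £143,790.84):
Base rate for 8639.45.67 is 11.5%.
Origin Tyrica qualifies under the Tyristan–Tyrica agreement and 8639.45.67 is covered: preferential rate 4.5% applies instead.
Duty = £143,790.84 × 4.5% = £6,470.59.
Total = £37,989.45 + £38,092.50 + £32,134.93 + £6,470.59 = £114,687.47.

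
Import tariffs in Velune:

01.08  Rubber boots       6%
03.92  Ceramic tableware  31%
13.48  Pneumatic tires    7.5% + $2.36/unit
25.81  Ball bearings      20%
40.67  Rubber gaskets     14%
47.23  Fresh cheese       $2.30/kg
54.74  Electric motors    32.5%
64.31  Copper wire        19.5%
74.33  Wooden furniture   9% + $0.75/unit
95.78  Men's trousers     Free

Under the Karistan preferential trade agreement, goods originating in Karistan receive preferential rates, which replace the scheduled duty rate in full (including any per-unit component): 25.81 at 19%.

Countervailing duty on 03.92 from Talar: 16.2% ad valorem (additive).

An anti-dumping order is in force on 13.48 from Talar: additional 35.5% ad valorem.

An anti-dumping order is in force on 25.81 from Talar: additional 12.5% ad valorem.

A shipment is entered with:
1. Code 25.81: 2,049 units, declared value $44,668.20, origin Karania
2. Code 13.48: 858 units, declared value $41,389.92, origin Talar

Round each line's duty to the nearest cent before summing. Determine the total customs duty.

Line 1 (25.81, Karania, 2,049 units, $44,668.20):
Base rate for 25.81 is 20%.
25.81 has an FTA preferential rate, but origin Karania is not Karistan; base rate stands.
The additional-duty order on 25.81 targets Talar, not Karania; it does not apply.
Duty = $44,668.20 × 20% = $8,933.64.
Line 2 (13.48, Talar, 858 units, $41,389.92):
Base rate for 13.48 is 7.5% + $2.36/unit.
Additional duty on 13.48 from Talar: +35.5%. Applied ad valorem rate: 7.5% + 35.5% = 43%.
Duty = $41,389.92 × 43% + 858 × $2.36 = $19,822.55.
Total = $8,933.64 + $19,822.55 = $28,756.19.

$28,756.19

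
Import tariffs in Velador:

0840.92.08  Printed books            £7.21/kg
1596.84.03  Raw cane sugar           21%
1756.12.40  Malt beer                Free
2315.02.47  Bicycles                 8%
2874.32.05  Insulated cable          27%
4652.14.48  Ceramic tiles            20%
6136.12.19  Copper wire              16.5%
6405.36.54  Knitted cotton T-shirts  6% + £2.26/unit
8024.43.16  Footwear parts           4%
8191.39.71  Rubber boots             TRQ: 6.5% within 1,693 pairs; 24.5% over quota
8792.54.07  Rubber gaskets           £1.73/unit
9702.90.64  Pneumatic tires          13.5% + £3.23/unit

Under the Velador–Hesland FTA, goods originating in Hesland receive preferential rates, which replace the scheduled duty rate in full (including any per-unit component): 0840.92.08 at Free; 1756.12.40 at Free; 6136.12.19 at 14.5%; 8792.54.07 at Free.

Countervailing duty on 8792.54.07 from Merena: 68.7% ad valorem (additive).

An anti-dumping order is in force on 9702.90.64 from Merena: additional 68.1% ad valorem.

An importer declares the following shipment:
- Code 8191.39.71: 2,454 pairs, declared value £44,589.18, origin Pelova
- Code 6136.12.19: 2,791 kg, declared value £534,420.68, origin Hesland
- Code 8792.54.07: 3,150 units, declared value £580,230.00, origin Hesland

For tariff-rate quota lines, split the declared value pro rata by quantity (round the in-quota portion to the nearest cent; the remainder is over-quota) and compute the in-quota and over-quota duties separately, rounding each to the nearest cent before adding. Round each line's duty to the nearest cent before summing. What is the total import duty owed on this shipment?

£82,878.23

Line 1 (8191.39.71, Pelova, 2,454 pairs, £44,589.18):
Code 8191.39.71 is under a tariff-rate quota (threshold 1,693 pairs). In-quota: 1,693 pairs at 6.5%; over-quota: 761 pairs at 24.5%.
Pro-rata value split: in-quota = £44,589.18 × 1,693/2,454 = £30,761.81; over-quota = £44,589.18 − £30,761.81 = £13,827.37.
In-quota duty = £30,761.81 × 6.5% = £1,999.52. Over-quota duty = £13,827.37 × 24.5% = £3,387.71.
Line duty = £1,999.52 + £3,387.71 = £5,387.23.
Line 2 (6136.12.19, Hesland, 2,791 kg, £534,420.68):
Base rate for 6136.12.19 is 16.5%.
Origin Hesland qualifies under the Velador–Hesland agreement and 6136.12.19 is covered: preferential rate 14.5% applies instead.
Duty = £534,420.68 × 14.5% = £77,491.00.
Line 3 (8792.54.07, Hesland, 3,150 units, £580,230.00):
Base rate for 8792.54.07 is £1.73/unit.
Origin Hesland qualifies under the Velador–Hesland agreement and 8792.54.07 is covered: preferential rate Free applies instead.
The additional-duty order on 8792.54.07 targets Merena, not Hesland; it does not apply.
Duty = £580,230.00 × 0% = £0.00.
Total = £5,387.23 + £77,491.00 + £0.00 = £82,878.23.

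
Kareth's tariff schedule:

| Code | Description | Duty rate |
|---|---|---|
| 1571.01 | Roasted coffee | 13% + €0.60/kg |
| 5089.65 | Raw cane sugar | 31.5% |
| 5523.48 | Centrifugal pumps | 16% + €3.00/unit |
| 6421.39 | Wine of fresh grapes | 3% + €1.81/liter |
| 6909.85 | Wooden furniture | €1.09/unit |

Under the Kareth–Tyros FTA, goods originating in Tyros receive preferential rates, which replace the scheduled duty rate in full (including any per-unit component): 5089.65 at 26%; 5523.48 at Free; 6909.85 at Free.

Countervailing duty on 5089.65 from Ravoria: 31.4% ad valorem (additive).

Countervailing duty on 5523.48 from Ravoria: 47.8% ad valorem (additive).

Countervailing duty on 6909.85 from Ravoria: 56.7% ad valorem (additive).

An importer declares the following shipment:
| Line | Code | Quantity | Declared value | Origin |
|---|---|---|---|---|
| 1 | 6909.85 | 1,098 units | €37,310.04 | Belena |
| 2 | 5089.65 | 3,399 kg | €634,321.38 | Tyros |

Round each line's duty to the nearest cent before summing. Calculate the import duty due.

€166,120.38

Line 1 (6909.85, Belena, 1,098 units, €37,310.04):
Base rate for 6909.85 is €1.09/unit.
6909.85 has an FTA preferential rate, but origin Belena is not Tyros; base rate stands.
The additional-duty order on 6909.85 targets Ravoria, not Belena; it does not apply.
Duty = 1,098 × €1.09 = €1,196.82.
Line 2 (5089.65, Tyros, 3,399 kg, €634,321.38):
Base rate for 5089.65 is 31.5%.
Origin Tyros qualifies under the Kareth–Tyros agreement and 5089.65 is covered: preferential rate 26% applies instead.
The additional-duty order on 5089.65 targets Ravoria, not Tyros; it does not apply.
Duty = €634,321.38 × 26% = €164,923.56.
Total = €1,196.82 + €164,923.56 = €166,120.38.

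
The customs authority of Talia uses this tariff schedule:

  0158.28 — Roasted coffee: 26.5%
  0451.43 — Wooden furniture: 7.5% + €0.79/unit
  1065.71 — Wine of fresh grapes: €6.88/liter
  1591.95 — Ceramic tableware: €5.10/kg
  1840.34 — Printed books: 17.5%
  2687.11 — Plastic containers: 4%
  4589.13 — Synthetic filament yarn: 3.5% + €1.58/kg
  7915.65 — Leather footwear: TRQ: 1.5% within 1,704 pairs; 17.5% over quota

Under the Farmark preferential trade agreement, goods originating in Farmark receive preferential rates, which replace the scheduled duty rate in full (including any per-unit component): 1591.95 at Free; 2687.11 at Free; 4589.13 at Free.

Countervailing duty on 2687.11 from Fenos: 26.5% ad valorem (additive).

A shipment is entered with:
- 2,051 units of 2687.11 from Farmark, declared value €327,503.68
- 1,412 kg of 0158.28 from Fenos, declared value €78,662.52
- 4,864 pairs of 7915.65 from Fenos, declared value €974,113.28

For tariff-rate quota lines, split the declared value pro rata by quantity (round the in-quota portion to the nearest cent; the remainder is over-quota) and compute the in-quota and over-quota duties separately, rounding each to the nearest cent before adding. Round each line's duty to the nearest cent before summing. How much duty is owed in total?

€136,713.78

Line 1 (2687.11, Farmark, 2,051 units, €327,503.68):
Base rate for 2687.11 is 4%.
Origin Farmark qualifies under the Talia–Farmark agreement and 2687.11 is covered: preferential rate Free applies instead.
The additional-duty order on 2687.11 targets Fenos, not Farmark; it does not apply.
Duty = €327,503.68 × 0% = €0.00.
Line 2 (0158.28, Fenos, 1,412 kg, €78,662.52):
Base rate for 0158.28 is 26.5%.
Duty = €78,662.52 × 26.5% = €20,845.57.
Line 3 (7915.65, Fenos, 4,864 pairs, €974,113.28):
Code 7915.65 is under a tariff-rate quota (threshold 1,704 pairs). In-quota: 1,704 pairs at 1.5%; over-quota: 3,160 pairs at 17.5%.
Pro-rata value split: in-quota = €974,113.28 × 1,704/4,864 = €341,260.08; over-quota = €974,113.28 − €341,260.08 = €632,853.20.
In-quota duty = €341,260.08 × 1.5% = €5,118.90. Over-quota duty = €632,853.20 × 17.5% = €110,749.31.
Line duty = €5,118.90 + €110,749.31 = €115,868.21.
Total = €0.00 + €20,845.57 + €115,868.21 = €136,713.78.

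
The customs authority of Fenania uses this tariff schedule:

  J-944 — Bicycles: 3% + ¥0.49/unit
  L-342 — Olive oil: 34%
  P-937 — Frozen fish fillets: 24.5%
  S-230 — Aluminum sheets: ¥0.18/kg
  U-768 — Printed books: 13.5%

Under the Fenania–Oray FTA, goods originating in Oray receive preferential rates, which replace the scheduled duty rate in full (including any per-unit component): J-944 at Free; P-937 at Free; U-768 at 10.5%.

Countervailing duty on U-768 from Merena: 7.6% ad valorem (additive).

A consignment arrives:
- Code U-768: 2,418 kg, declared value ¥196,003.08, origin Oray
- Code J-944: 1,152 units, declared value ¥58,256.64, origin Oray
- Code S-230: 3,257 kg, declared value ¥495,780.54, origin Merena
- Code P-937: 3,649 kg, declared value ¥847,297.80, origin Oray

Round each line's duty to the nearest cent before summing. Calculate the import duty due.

Line 1 (U-768, Oray, 2,418 kg, ¥196,003.08):
Base rate for U-768 is 13.5%.
Origin Oray qualifies under the Fenania–Oray agreement and U-768 is covered: preferential rate 10.5% applies instead.
The additional-duty order on U-768 targets Merena, not Oray; it does not apply.
Duty = ¥196,003.08 × 10.5% = ¥20,580.32.
Line 2 (J-944, Oray, 1,152 units, ¥58,256.64):
Base rate for J-944 is 3% + ¥0.49/unit.
Origin Oray qualifies under the Fenania–Oray agreement and J-944 is covered: preferential rate Free applies instead.
Duty = ¥58,256.64 × 0% = ¥0.00.
Line 3 (S-230, Merena, 3,257 kg, ¥495,780.54):
Base rate for S-230 is ¥0.18/kg.
Duty = 3,257 × ¥0.18 = ¥586.26.
Line 4 (P-937, Oray, 3,649 kg, ¥847,297.80):
Base rate for P-937 is 24.5%.
Origin Oray qualifies under the Fenania–Oray agreement and P-937 is covered: preferential rate Free applies instead.
Duty = ¥847,297.80 × 0% = ¥0.00.
Total = ¥20,580.32 + ¥0.00 + ¥586.26 + ¥0.00 = ¥21,166.58.

¥21,166.58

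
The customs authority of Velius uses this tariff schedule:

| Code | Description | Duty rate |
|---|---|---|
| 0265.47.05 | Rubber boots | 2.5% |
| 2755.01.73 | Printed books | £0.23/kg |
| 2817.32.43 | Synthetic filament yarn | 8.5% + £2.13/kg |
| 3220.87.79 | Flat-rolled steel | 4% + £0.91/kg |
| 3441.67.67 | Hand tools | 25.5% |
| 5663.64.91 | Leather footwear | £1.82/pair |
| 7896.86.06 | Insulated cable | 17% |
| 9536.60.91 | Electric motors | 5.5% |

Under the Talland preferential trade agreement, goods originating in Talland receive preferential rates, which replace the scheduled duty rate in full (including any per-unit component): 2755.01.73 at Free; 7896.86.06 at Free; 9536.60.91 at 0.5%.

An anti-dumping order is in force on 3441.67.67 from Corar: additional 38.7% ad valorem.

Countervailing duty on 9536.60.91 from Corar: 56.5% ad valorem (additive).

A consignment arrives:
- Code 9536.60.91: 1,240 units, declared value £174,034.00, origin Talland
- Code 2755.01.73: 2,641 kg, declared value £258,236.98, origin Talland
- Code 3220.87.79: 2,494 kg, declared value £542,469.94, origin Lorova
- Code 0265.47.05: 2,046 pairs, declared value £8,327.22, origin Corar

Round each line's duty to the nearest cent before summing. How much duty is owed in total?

£25,046.69

Line 1 (9536.60.91, Talland, 1,240 units, £174,034.00):
Base rate for 9536.60.91 is 5.5%.
Origin Talland qualifies under the Velius–Talland agreement and 9536.60.91 is covered: preferential rate 0.5% applies instead.
The additional-duty order on 9536.60.91 targets Corar, not Talland; it does not apply.
Duty = £174,034.00 × 0.5% = £870.17.
Line 2 (2755.01.73, Talland, 2,641 kg, £258,236.98):
Base rate for 2755.01.73 is £0.23/kg.
Origin Talland qualifies under the Velius–Talland agreement and 2755.01.73 is covered: preferential rate Free applies instead.
Duty = £258,236.98 × 0% = £0.00.
Line 3 (3220.87.79, Lorova, 2,494 kg, £542,469.94):
Base rate for 3220.87.79 is 4% + £0.91/kg.
Duty = £542,469.94 × 4% + 2,494 × £0.91 = £23,968.34.
Line 4 (0265.47.05, Corar, 2,046 pairs, £8,327.22):
Base rate for 0265.47.05 is 2.5%.
Duty = £8,327.22 × 2.5% = £208.18.
Total = £870.17 + £0.00 + £23,968.34 + £208.18 = £25,046.69.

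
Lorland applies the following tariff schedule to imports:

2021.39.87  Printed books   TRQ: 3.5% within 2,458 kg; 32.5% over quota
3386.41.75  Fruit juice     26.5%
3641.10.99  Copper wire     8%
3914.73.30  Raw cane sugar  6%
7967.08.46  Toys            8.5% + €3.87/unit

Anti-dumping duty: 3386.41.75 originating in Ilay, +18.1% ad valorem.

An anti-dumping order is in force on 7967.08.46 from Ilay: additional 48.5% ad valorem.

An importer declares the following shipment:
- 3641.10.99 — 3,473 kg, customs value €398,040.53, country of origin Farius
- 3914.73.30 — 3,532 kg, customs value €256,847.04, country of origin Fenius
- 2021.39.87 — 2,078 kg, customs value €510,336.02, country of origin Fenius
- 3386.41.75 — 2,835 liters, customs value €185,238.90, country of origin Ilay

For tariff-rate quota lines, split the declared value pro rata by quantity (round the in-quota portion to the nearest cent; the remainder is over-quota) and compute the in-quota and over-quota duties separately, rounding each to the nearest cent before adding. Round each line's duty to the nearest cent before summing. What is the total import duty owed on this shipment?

€147,732.37

Line 1 (3641.10.99, Farius, 3,473 kg, €398,040.53):
Base rate for 3641.10.99 is 8%.
Duty = €398,040.53 × 8% = €31,843.24.
Line 2 (3914.73.30, Fenius, 3,532 kg, €256,847.04):
Base rate for 3914.73.30 is 6%.
Duty = €256,847.04 × 6% = €15,410.82.
Line 3 (2021.39.87, Fenius, 2,078 kg, €510,336.02):
Code 2021.39.87 is under a tariff-rate quota (threshold 2,458 kg). Quantity 2,078 kg is within the quota, so the in-quota rate 3.5% applies to the full value.
Duty = €510,336.02 × 3.5% = €17,861.76.
Line 4 (3386.41.75, Ilay, 2,835 liters, €185,238.90):
Base rate for 3386.41.75 is 26.5%.
Additional duty on 3386.41.75 from Ilay: +18.1%. Applied ad valorem rate: 26.5% + 18.1% = 44.6%.
Duty = €185,238.90 × 44.6% = €82,616.55.
Total = €31,843.24 + €15,410.82 + €17,861.76 + €82,616.55 = €147,732.37.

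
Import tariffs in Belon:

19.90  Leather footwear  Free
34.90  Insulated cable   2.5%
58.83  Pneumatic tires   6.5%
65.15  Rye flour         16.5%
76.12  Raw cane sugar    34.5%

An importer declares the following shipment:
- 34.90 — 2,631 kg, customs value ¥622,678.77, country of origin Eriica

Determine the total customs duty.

Line 1 (34.90, Eriica, 2,631 kg, ¥622,678.77):
Base rate for 34.90 is 2.5%.
Duty = ¥622,678.77 × 2.5% = ¥15,566.97.

¥15,566.97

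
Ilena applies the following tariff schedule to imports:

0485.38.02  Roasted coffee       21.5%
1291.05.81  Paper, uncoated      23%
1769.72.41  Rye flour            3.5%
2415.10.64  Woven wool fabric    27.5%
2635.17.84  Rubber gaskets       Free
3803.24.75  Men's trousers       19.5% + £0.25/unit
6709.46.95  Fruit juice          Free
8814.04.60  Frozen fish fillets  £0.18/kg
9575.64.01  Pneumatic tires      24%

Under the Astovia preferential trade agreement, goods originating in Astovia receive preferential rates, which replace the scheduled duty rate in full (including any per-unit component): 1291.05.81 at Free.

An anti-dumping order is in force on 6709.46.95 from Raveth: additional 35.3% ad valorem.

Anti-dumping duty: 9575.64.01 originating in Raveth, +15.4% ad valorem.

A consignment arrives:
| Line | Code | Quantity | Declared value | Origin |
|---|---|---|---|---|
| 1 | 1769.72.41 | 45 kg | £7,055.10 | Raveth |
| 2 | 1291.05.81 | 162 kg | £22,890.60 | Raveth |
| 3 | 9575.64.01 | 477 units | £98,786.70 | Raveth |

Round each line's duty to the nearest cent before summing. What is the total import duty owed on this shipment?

Line 1 (1769.72.41, Raveth, 45 kg, £7,055.10):
Base rate for 1769.72.41 is 3.5%.
Duty = £7,055.10 × 3.5% = £246.93.
Line 2 (1291.05.81, Raveth, 162 kg, £22,890.60):
Base rate for 1291.05.81 is 23%.
1291.05.81 has an FTA preferential rate, but origin Raveth is not Astovia; base rate stands.
Duty = £22,890.60 × 23% = £5,264.84.
Line 3 (9575.64.01, Raveth, 477 units, £98,786.70):
Base rate for 9575.64.01 is 24%.
Additional duty on 9575.64.01 from Raveth: +15.4%. Applied ad valorem rate: 24% + 15.4% = 39.4%.
Duty = £98,786.70 × 39.4% = £38,921.96.
Total = £246.93 + £5,264.84 + £38,921.96 = £44,433.73.

£44,433.73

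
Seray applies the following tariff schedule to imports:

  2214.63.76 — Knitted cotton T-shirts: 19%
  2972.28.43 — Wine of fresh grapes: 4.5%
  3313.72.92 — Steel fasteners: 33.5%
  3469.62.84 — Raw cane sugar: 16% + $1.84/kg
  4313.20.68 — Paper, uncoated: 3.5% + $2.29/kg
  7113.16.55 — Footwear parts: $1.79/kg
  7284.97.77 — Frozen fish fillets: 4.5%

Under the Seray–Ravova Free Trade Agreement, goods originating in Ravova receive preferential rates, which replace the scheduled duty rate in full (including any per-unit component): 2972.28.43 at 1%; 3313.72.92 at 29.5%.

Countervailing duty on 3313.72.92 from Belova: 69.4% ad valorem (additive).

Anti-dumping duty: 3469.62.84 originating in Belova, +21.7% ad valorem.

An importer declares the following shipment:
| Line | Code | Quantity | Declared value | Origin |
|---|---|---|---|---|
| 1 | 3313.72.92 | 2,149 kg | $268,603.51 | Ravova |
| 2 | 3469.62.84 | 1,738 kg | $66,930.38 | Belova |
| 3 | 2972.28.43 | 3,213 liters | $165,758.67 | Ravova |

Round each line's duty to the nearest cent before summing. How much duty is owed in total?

$109,326.30

Line 1 (3313.72.92, Ravova, 2,149 kg, $268,603.51):
Base rate for 3313.72.92 is 33.5%.
Origin Ravova qualifies under the Seray–Ravova agreement and 3313.72.92 is covered: preferential rate 29.5% applies instead.
The additional-duty order on 3313.72.92 targets Belova, not Ravova; it does not apply.
Duty = $268,603.51 × 29.5% = $79,238.04.
Line 2 (3469.62.84, Belova, 1,738 kg, $66,930.38):
Base rate for 3469.62.84 is 16% + $1.84/kg.
Additional duty on 3469.62.84 from Belova: +21.7%. Applied ad valorem rate: 16% + 21.7% = 37.7%.
Duty = $66,930.38 × 37.7% + 1,738 × $1.84 = $28,430.67.
Line 3 (2972.28.43, Ravova, 3,213 liters, $165,758.67):
Base rate for 2972.28.43 is 4.5%.
Origin Ravova qualifies under the Seray–Ravova agreement and 2972.28.43 is covered: preferential rate 1% applies instead.
Duty = $165,758.67 × 1% = $1,657.59.
Total = $79,238.04 + $28,430.67 + $1,657.59 = $109,326.30.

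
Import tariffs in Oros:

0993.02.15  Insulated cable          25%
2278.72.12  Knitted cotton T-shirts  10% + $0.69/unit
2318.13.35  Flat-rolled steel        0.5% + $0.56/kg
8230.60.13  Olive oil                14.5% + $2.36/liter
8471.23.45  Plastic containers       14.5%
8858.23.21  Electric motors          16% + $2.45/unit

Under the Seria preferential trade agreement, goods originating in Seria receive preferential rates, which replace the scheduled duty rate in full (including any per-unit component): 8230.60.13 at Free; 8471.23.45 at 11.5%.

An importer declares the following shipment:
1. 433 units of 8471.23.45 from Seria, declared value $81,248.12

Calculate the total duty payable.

Line 1 (8471.23.45, Seria, 433 units, $81,248.12):
Base rate for 8471.23.45 is 14.5%.
Origin Seria qualifies under the Oros–Seria agreement and 8471.23.45 is covered: preferential rate 11.5% applies instead.
Duty = $81,248.12 × 11.5% = $9,343.53.

$9,343.53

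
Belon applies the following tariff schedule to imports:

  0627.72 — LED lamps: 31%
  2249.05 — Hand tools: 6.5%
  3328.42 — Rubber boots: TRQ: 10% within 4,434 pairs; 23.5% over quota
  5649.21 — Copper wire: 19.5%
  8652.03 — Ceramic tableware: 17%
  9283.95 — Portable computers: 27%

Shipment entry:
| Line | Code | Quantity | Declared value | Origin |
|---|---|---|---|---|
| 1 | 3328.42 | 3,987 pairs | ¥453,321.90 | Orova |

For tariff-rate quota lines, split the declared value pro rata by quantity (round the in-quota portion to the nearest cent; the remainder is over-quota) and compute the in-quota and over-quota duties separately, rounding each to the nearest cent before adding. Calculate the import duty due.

Line 1 (3328.42, Orova, 3,987 pairs, ¥453,321.90):
Code 3328.42 is under a tariff-rate quota (threshold 4,434 pairs). Quantity 3,987 pairs is within the quota, so the in-quota rate 10% applies to the full value.
Duty = ¥453,321.90 × 10% = ¥45,332.19.

¥45,332.19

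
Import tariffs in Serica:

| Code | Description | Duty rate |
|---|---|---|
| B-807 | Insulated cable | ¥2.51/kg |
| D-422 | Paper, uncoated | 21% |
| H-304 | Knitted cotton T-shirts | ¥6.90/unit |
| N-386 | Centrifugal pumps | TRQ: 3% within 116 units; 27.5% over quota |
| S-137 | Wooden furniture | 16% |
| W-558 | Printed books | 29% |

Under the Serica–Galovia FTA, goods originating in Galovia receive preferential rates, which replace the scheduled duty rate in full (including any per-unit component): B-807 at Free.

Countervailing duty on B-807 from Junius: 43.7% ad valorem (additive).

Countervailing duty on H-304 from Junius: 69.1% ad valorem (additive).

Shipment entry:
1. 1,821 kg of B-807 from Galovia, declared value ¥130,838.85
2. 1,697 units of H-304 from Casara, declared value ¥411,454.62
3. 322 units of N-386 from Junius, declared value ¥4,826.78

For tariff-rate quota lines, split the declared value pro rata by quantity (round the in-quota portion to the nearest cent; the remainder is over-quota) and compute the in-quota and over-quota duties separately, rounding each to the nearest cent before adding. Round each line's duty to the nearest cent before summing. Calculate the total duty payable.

Line 1 (B-807, Galovia, 1,821 kg, ¥130,838.85):
Base rate for B-807 is ¥2.51/kg.
Origin Galovia qualifies under the Serica–Galovia agreement and B-807 is covered: preferential rate Free applies instead.
The additional-duty order on B-807 targets Junius, not Galovia; it does not apply.
Duty = ¥130,838.85 × 0% = ¥0.00.
Line 2 (H-304, Casara, 1,697 units, ¥411,454.62):
Base rate for H-304 is ¥6.90/unit.
The additional-duty order on H-304 targets Junius, not Casara; it does not apply.
Duty = 1,697 × ¥6.90 = ¥11,709.30.
Line 3 (N-386, Junius, 322 units, ¥4,826.78):
Code N-386 is under a tariff-rate quota (threshold 116 units). In-quota: 116 units at 3%; over-quota: 206 units at 27.5%.
Pro-rata value split: in-quota = ¥4,826.78 × 116/322 = ¥1,738.84; over-quota = ¥4,826.78 − ¥1,738.84 = ¥3,087.94.
In-quota duty = ¥1,738.84 × 3% = ¥52.17. Over-quota duty = ¥3,087.94 × 27.5% = ¥849.18.
Line duty = ¥52.17 + ¥849.18 = ¥901.35.
Total = ¥0.00 + ¥11,709.30 + ¥901.35 = ¥12,610.65.

¥12,610.65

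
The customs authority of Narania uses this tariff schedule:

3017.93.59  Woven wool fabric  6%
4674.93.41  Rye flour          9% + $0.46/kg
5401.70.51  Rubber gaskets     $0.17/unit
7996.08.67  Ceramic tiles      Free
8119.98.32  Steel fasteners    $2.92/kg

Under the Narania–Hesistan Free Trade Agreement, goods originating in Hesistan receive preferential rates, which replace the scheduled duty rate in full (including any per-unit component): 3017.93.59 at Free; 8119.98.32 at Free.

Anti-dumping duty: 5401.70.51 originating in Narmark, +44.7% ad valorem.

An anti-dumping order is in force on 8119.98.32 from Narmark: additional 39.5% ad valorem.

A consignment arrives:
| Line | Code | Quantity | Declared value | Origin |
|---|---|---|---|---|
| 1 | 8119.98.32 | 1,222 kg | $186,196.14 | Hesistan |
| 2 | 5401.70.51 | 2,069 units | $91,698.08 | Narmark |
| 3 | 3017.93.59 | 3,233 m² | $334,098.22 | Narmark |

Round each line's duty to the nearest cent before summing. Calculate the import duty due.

Line 1 (8119.98.32, Hesistan, 1,222 kg, $186,196.14):
Base rate for 8119.98.32 is $2.92/kg.
Origin Hesistan qualifies under the Narania–Hesistan agreement and 8119.98.32 is covered: preferential rate Free applies instead.
The additional-duty order on 8119.98.32 targets Narmark, not Hesistan; it does not apply.
Duty = $186,196.14 × 0% = $0.00.
Line 2 (5401.70.51, Narmark, 2,069 units, $91,698.08):
Base rate for 5401.70.51 is $0.17/unit.
Additional duty on 5401.70.51 from Narmark: +44.7% ad valorem. Applied ad valorem rate = 44.7%.
Duty = $91,698.08 × 44.7% + 2,069 × $0.17 = $41,340.77.
Line 3 (3017.93.59, Narmark, 3,233 m², $334,098.22):
Base rate for 3017.93.59 is 6%.
3017.93.59 has an FTA preferential rate, but origin Narmark is not Hesistan; base rate stands.
Duty = $334,098.22 × 6% = $20,045.89.
Total = $0.00 + $41,340.77 + $20,045.89 = $61,386.66.

$61,386.66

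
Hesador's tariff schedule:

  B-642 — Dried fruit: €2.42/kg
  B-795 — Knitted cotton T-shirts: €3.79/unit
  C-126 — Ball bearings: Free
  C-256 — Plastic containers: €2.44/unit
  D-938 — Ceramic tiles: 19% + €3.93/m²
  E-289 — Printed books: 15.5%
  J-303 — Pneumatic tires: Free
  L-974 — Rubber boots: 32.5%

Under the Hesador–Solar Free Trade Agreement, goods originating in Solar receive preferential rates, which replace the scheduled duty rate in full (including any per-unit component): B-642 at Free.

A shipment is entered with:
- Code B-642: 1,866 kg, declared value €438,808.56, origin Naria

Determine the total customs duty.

Line 1 (B-642, Naria, 1,866 kg, €438,808.56):
Base rate for B-642 is €2.42/kg.
B-642 has an FTA preferential rate, but origin Naria is not Solar; base rate stands.
Duty = 1,866 × €2.42 = €4,515.72.

€4,515.72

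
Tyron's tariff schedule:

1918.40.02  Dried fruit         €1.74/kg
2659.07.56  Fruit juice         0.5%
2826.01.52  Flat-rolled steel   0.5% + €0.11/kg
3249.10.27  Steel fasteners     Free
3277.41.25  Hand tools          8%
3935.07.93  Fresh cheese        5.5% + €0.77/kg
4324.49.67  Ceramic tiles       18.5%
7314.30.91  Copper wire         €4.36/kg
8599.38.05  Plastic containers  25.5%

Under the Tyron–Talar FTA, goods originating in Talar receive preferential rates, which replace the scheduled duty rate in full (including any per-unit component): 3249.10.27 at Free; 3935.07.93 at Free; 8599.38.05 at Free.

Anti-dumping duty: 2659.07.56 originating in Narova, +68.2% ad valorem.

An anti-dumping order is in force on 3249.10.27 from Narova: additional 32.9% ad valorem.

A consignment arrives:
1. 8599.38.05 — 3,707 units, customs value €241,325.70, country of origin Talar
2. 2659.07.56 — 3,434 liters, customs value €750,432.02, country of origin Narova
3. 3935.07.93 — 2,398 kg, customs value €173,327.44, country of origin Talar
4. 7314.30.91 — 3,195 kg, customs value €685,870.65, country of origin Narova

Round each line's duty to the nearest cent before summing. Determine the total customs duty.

Line 1 (8599.38.05, Talar, 3,707 units, €241,325.70):
Base rate for 8599.38.05 is 25.5%.
Origin Talar qualifies under the Tyron–Talar agreement and 8599.38.05 is covered: preferential rate Free applies instead.
Duty = €241,325.70 × 0% = €0.00.
Line 2 (2659.07.56, Narova, 3,434 liters, €750,432.02):
Base rate for 2659.07.56 is 0.5%.
Additional duty on 2659.07.56 from Narova: +68.2%. Applied ad valorem rate: 0.5% + 68.2% = 68.7%.
Duty = €750,432.02 × 68.7% = €515,546.80.
Line 3 (3935.07.93, Talar, 2,398 kg, €173,327.44):
Base rate for 3935.07.93 is 5.5% + €0.77/kg.
Origin Talar qualifies under the Tyron–Talar agreement and 3935.07.93 is covered: preferential rate Free applies instead.
Duty = €173,327.44 × 0% = €0.00.
Line 4 (7314.30.91, Narova, 3,195 kg, €685,870.65):
Base rate for 7314.30.91 is €4.36/kg.
Duty = 3,195 × €4.36 = €13,930.20.
Total = €0.00 + €515,546.80 + €0.00 + €13,930.20 = €529,477.00.

€529,477.00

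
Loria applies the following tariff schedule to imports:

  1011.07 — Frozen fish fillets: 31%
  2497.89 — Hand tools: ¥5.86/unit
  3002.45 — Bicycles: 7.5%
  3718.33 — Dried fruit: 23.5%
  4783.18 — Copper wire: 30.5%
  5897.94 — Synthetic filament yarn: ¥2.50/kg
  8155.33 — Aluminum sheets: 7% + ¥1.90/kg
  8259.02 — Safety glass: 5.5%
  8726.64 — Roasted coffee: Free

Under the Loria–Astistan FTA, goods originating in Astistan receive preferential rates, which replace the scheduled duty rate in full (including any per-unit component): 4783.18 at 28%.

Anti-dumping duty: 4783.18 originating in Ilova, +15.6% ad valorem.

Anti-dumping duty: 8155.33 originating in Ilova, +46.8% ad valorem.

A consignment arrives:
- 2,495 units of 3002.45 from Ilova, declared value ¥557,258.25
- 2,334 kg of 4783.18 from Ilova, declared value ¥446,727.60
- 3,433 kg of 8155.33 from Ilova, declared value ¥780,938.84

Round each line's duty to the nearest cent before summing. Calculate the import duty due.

¥674,403.59

Line 1 (3002.45, Ilova, 2,495 units, ¥557,258.25):
Base rate for 3002.45 is 7.5%.
Duty = ¥557,258.25 × 7.5% = ¥41,794.37.
Line 2 (4783.18, Ilova, 2,334 kg, ¥446,727.60):
Base rate for 4783.18 is 30.5%.
4783.18 has an FTA preferential rate, but origin Ilova is not Astistan; base rate stands.
Additional duty on 4783.18 from Ilova: +15.6%. Applied ad valorem rate: 30.5% + 15.6% = 46.1%.
Duty = ¥446,727.60 × 46.1% = ¥205,941.42.
Line 3 (8155.33, Ilova, 3,433 kg, ¥780,938.84):
Base rate for 8155.33 is 7% + ¥1.90/kg.
Additional duty on 8155.33 from Ilova: +46.8%. Applied ad valorem rate: 7% + 46.8% = 53.8%.
Duty = ¥780,938.84 × 53.8% + 3,433 × ¥1.90 = ¥426,667.80.
Total = ¥41,794.37 + ¥205,941.42 + ¥426,667.80 = ¥674,403.59.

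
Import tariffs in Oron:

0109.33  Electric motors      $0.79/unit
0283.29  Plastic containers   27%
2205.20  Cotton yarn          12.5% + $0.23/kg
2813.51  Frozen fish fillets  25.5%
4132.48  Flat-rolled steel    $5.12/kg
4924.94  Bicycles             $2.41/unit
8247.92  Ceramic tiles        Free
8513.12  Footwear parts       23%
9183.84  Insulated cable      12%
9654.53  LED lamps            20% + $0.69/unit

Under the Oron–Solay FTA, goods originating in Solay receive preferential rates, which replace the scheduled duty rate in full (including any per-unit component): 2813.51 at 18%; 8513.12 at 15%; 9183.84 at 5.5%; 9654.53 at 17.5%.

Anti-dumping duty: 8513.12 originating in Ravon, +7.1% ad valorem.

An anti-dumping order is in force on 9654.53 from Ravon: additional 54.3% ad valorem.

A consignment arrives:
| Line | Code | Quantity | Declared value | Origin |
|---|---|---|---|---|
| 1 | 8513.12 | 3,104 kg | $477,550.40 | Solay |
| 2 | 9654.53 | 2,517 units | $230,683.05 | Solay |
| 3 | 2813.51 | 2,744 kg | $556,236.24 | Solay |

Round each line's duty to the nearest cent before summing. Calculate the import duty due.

Line 1 (8513.12, Solay, 3,104 kg, $477,550.40):
Base rate for 8513.12 is 23%.
Origin Solay qualifies under the Oron–Solay agreement and 8513.12 is covered: preferential rate 15% applies instead.
The additional-duty order on 8513.12 targets Ravon, not Solay; it does not apply.
Duty = $477,550.40 × 15% = $71,632.56.
Line 2 (9654.53, Solay, 2,517 units, $230,683.05):
Base rate for 9654.53 is 20% + $0.69/unit.
Origin Solay qualifies under the Oron–Solay agreement and 9654.53 is covered: preferential rate 17.5% applies instead.
The additional-duty order on 9654.53 targets Ravon, not Solay; it does not apply.
Duty = $230,683.05 × 17.5% = $40,369.53.
Line 3 (2813.51, Solay, 2,744 kg, $556,236.24):
Base rate for 2813.51 is 25.5%.
Origin Solay qualifies under the Oron–Solay agreement and 2813.51 is covered: preferential rate 18% applies instead.
Duty = $556,236.24 × 18% = $100,122.52.
Total = $71,632.56 + $40,369.53 + $100,122.52 = $212,124.61.

$212,124.61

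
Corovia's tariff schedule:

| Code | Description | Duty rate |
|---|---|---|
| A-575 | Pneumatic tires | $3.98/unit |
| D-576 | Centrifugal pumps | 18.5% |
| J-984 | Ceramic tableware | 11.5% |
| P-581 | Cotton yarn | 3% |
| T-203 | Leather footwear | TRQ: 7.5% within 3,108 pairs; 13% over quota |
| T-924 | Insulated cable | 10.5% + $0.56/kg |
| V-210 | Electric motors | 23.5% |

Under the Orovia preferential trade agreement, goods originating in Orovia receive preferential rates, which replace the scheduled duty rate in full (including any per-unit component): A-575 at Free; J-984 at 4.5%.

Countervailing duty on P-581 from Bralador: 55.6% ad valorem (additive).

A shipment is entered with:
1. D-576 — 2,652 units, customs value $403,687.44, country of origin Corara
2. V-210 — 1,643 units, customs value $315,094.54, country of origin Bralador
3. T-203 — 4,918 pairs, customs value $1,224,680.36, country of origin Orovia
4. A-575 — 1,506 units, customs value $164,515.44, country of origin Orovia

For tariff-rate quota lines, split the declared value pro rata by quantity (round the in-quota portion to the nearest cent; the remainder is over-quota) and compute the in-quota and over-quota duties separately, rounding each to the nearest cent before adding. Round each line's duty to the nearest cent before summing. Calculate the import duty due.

$265,370.37

Line 1 (D-576, Corara, 2,652 units, $403,687.44):
Base rate for D-576 is 18.5%.
Duty = $403,687.44 × 18.5% = $74,682.18.
Line 2 (V-210, Bralador, 1,643 units, $315,094.54):
Base rate for V-210 is 23.5%.
Duty = $315,094.54 × 23.5% = $74,047.22.
Line 3 (T-203, Orovia, 4,918 pairs, $1,224,680.36):
Code T-203 is under a tariff-rate quota (threshold 3,108 pairs). In-quota: 3,108 pairs at 7.5%; over-quota: 1,810 pairs at 13%.
Pro-rata value split: in-quota = $1,224,680.36 × 3,108/4,918 = $773,954.16; over-quota = $1,224,680.36 − $773,954.16 = $450,726.20.
In-quota duty = $773,954.16 × 7.5% = $58,046.56. Over-quota duty = $450,726.20 × 13% = $58,594.41.
Line duty = $58,046.56 + $58,594.41 = $116,640.97.
Line 4 (A-575, Orovia, 1,506 units, $164,515.44):
Base rate for A-575 is $3.98/unit.
Origin Orovia qualifies under the Corovia–Orovia agreement and A-575 is covered: preferential rate Free applies instead.
Duty = $164,515.44 × 0% = $0.00.
Total = $74,682.18 + $74,047.22 + $116,640.97 + $0.00 = $265,370.37.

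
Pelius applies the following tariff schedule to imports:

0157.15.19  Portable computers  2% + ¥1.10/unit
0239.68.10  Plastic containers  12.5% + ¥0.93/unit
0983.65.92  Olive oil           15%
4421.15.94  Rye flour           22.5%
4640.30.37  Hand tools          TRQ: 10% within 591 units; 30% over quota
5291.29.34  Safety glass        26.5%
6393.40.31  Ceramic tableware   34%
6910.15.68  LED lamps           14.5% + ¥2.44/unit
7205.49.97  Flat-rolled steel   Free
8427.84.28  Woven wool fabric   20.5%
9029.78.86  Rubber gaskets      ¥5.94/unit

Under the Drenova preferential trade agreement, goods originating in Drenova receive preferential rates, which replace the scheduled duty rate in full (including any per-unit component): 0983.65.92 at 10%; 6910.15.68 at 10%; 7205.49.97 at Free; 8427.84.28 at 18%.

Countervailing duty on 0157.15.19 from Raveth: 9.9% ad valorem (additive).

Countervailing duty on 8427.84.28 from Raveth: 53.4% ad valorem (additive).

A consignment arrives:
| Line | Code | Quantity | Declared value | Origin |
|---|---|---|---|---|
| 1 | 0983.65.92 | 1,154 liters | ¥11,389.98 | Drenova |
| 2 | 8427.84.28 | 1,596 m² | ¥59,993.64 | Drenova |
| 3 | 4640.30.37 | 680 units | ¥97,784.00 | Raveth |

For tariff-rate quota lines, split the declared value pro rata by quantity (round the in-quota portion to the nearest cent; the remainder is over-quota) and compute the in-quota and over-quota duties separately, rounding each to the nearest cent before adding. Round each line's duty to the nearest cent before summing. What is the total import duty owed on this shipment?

Line 1 (0983.65.92, Drenova, 1,154 liters, ¥11,389.98):
Base rate for 0983.65.92 is 15%.
Origin Drenova qualifies under the Pelius–Drenova agreement and 0983.65.92 is covered: preferential rate 10% applies instead.
Duty = ¥11,389.98 × 10% = ¥1,139.00.
Line 2 (8427.84.28, Drenova, 1,596 m², ¥59,993.64):
Base rate for 8427.84.28 is 20.5%.
Origin Drenova qualifies under the Pelius–Drenova agreement and 8427.84.28 is covered: preferential rate 18% applies instead.
The additional-duty order on 8427.84.28 targets Raveth, not Drenova; it does not apply.
Duty = ¥59,993.64 × 18% = ¥10,798.86.
Line 3 (4640.30.37, Raveth, 680 units, ¥97,784.00):
Code 4640.30.37 is under a tariff-rate quota (threshold 591 units). In-quota: 591 units at 10%; over-quota: 89 units at 30%.
Pro-rata value split: in-quota = ¥97,784.00 × 591/680 = ¥84,985.80; over-quota = ¥97,784.00 − ¥84,985.80 = ¥12,798.20.
In-quota duty = ¥84,985.80 × 10% = ¥8,498.58. Over-quota duty = ¥12,798.20 × 30% = ¥3,839.46.
Line duty = ¥8,498.58 + ¥3,839.46 = ¥12,338.04.
Total = ¥1,139.00 + ¥10,798.86 + ¥12,338.04 = ¥24,275.90.

¥24,275.90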